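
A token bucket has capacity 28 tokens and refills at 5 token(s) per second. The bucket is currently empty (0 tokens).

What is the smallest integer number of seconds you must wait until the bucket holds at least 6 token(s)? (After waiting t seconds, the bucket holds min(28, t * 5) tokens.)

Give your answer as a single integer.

Answer: 2

Derivation:
Need t * 5 >= 6, so t >= 6/5.
Smallest integer t = ceil(6/5) = 2.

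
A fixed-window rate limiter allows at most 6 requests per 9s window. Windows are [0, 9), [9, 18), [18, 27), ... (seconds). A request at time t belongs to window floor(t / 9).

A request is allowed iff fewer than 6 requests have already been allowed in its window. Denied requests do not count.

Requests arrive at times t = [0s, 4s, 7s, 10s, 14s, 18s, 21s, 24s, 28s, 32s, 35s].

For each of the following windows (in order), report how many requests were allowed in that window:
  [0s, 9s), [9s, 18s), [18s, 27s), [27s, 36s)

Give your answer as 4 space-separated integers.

Answer: 3 2 3 3

Derivation:
Processing requests:
  req#1 t=0s (window 0): ALLOW
  req#2 t=4s (window 0): ALLOW
  req#3 t=7s (window 0): ALLOW
  req#4 t=10s (window 1): ALLOW
  req#5 t=14s (window 1): ALLOW
  req#6 t=18s (window 2): ALLOW
  req#7 t=21s (window 2): ALLOW
  req#8 t=24s (window 2): ALLOW
  req#9 t=28s (window 3): ALLOW
  req#10 t=32s (window 3): ALLOW
  req#11 t=35s (window 3): ALLOW

Allowed counts by window: 3 2 3 3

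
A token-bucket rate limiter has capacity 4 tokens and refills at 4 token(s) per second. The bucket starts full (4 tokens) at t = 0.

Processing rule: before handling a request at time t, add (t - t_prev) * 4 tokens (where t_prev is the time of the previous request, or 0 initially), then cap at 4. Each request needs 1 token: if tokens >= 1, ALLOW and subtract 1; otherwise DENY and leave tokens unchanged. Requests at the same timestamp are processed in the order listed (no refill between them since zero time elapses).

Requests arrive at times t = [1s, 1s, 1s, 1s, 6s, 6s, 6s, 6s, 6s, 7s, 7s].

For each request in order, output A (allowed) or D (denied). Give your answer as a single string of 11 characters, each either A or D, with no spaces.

Simulating step by step:
  req#1 t=1s: ALLOW
  req#2 t=1s: ALLOW
  req#3 t=1s: ALLOW
  req#4 t=1s: ALLOW
  req#5 t=6s: ALLOW
  req#6 t=6s: ALLOW
  req#7 t=6s: ALLOW
  req#8 t=6s: ALLOW
  req#9 t=6s: DENY
  req#10 t=7s: ALLOW
  req#11 t=7s: ALLOW

Answer: AAAAAAAADAA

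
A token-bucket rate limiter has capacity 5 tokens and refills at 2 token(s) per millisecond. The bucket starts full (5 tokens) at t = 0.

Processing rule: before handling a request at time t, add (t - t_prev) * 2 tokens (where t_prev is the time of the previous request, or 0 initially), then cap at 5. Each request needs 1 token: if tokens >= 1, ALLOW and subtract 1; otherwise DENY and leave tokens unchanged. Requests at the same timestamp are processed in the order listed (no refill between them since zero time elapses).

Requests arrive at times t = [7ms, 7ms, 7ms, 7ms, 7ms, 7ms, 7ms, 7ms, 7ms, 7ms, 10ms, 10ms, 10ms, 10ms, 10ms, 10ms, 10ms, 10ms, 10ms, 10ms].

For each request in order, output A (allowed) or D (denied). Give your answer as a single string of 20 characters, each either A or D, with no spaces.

Answer: AAAAADDDDDAAAAADDDDD

Derivation:
Simulating step by step:
  req#1 t=7ms: ALLOW
  req#2 t=7ms: ALLOW
  req#3 t=7ms: ALLOW
  req#4 t=7ms: ALLOW
  req#5 t=7ms: ALLOW
  req#6 t=7ms: DENY
  req#7 t=7ms: DENY
  req#8 t=7ms: DENY
  req#9 t=7ms: DENY
  req#10 t=7ms: DENY
  req#11 t=10ms: ALLOW
  req#12 t=10ms: ALLOW
  req#13 t=10ms: ALLOW
  req#14 t=10ms: ALLOW
  req#15 t=10ms: ALLOW
  req#16 t=10ms: DENY
  req#17 t=10ms: DENY
  req#18 t=10ms: DENY
  req#19 t=10ms: DENY
  req#20 t=10ms: DENY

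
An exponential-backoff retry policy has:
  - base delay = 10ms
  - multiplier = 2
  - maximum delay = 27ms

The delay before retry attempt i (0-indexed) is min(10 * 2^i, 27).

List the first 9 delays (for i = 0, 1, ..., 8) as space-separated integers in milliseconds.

Answer: 10 20 27 27 27 27 27 27 27

Derivation:
Computing each delay:
  i=0: min(10*2^0, 27) = 10
  i=1: min(10*2^1, 27) = 20
  i=2: min(10*2^2, 27) = 27
  i=3: min(10*2^3, 27) = 27
  i=4: min(10*2^4, 27) = 27
  i=5: min(10*2^5, 27) = 27
  i=6: min(10*2^6, 27) = 27
  i=7: min(10*2^7, 27) = 27
  i=8: min(10*2^8, 27) = 27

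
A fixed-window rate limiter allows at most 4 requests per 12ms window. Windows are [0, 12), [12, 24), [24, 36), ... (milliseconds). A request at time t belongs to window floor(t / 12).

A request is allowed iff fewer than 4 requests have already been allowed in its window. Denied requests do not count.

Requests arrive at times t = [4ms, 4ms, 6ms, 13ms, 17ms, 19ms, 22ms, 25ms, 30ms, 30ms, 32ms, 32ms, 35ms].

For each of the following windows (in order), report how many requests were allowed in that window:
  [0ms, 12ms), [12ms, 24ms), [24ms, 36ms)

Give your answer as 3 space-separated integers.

Processing requests:
  req#1 t=4ms (window 0): ALLOW
  req#2 t=4ms (window 0): ALLOW
  req#3 t=6ms (window 0): ALLOW
  req#4 t=13ms (window 1): ALLOW
  req#5 t=17ms (window 1): ALLOW
  req#6 t=19ms (window 1): ALLOW
  req#7 t=22ms (window 1): ALLOW
  req#8 t=25ms (window 2): ALLOW
  req#9 t=30ms (window 2): ALLOW
  req#10 t=30ms (window 2): ALLOW
  req#11 t=32ms (window 2): ALLOW
  req#12 t=32ms (window 2): DENY
  req#13 t=35ms (window 2): DENY

Allowed counts by window: 3 4 4

Answer: 3 4 4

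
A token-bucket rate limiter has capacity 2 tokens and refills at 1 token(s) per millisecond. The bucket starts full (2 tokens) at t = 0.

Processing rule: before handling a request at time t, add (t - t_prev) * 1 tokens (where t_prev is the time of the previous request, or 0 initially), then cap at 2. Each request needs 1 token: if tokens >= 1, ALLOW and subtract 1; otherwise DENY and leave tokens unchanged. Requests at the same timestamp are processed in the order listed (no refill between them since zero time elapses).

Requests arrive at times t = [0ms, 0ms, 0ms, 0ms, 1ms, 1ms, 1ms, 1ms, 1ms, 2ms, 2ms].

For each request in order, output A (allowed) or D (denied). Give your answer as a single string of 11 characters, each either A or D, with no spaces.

Answer: AADDADDDDAD

Derivation:
Simulating step by step:
  req#1 t=0ms: ALLOW
  req#2 t=0ms: ALLOW
  req#3 t=0ms: DENY
  req#4 t=0ms: DENY
  req#5 t=1ms: ALLOW
  req#6 t=1ms: DENY
  req#7 t=1ms: DENY
  req#8 t=1ms: DENY
  req#9 t=1ms: DENY
  req#10 t=2ms: ALLOW
  req#11 t=2ms: DENY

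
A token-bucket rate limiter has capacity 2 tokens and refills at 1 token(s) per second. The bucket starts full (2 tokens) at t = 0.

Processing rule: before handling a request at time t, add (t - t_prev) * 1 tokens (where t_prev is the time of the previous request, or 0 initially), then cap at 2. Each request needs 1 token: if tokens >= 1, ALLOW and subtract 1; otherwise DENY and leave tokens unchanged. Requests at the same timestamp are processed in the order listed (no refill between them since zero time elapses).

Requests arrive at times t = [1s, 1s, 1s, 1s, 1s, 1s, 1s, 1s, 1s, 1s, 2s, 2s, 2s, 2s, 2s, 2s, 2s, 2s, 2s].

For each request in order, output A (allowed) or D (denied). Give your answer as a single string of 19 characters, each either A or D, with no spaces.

Answer: AADDDDDDDDADDDDDDDD

Derivation:
Simulating step by step:
  req#1 t=1s: ALLOW
  req#2 t=1s: ALLOW
  req#3 t=1s: DENY
  req#4 t=1s: DENY
  req#5 t=1s: DENY
  req#6 t=1s: DENY
  req#7 t=1s: DENY
  req#8 t=1s: DENY
  req#9 t=1s: DENY
  req#10 t=1s: DENY
  req#11 t=2s: ALLOW
  req#12 t=2s: DENY
  req#13 t=2s: DENY
  req#14 t=2s: DENY
  req#15 t=2s: DENY
  req#16 t=2s: DENY
  req#17 t=2s: DENY
  req#18 t=2s: DENY
  req#19 t=2s: DENY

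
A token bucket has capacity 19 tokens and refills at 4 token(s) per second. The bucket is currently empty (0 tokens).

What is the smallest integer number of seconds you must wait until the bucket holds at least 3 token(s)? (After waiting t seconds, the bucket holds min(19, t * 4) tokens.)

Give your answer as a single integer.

Need t * 4 >= 3, so t >= 3/4.
Smallest integer t = ceil(3/4) = 1.

Answer: 1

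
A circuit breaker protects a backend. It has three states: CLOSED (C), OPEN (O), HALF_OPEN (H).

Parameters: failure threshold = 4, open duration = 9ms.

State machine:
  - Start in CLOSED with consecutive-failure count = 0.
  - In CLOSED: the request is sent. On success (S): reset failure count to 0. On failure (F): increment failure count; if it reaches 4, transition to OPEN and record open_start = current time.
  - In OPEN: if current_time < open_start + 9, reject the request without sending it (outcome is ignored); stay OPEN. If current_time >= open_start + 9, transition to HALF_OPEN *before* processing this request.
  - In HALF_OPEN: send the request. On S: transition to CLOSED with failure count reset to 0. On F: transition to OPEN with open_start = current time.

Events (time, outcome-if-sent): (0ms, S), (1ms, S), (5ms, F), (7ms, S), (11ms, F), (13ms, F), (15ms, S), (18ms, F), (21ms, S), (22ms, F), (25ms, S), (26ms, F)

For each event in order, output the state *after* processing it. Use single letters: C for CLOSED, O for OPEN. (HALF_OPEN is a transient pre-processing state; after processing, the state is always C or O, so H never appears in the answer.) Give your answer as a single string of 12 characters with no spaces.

State after each event:
  event#1 t=0ms outcome=S: state=CLOSED
  event#2 t=1ms outcome=S: state=CLOSED
  event#3 t=5ms outcome=F: state=CLOSED
  event#4 t=7ms outcome=S: state=CLOSED
  event#5 t=11ms outcome=F: state=CLOSED
  event#6 t=13ms outcome=F: state=CLOSED
  event#7 t=15ms outcome=S: state=CLOSED
  event#8 t=18ms outcome=F: state=CLOSED
  event#9 t=21ms outcome=S: state=CLOSED
  event#10 t=22ms outcome=F: state=CLOSED
  event#11 t=25ms outcome=S: state=CLOSED
  event#12 t=26ms outcome=F: state=CLOSED

Answer: CCCCCCCCCCCC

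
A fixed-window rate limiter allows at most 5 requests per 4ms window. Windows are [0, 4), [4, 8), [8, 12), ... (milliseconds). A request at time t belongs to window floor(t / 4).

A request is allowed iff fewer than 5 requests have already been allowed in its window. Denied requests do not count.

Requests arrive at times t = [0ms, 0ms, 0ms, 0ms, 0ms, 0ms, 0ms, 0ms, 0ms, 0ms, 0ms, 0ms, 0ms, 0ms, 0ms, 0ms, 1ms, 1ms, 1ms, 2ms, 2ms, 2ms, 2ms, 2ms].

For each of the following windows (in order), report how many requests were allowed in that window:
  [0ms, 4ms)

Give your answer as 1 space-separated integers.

Processing requests:
  req#1 t=0ms (window 0): ALLOW
  req#2 t=0ms (window 0): ALLOW
  req#3 t=0ms (window 0): ALLOW
  req#4 t=0ms (window 0): ALLOW
  req#5 t=0ms (window 0): ALLOW
  req#6 t=0ms (window 0): DENY
  req#7 t=0ms (window 0): DENY
  req#8 t=0ms (window 0): DENY
  req#9 t=0ms (window 0): DENY
  req#10 t=0ms (window 0): DENY
  req#11 t=0ms (window 0): DENY
  req#12 t=0ms (window 0): DENY
  req#13 t=0ms (window 0): DENY
  req#14 t=0ms (window 0): DENY
  req#15 t=0ms (window 0): DENY
  req#16 t=0ms (window 0): DENY
  req#17 t=1ms (window 0): DENY
  req#18 t=1ms (window 0): DENY
  req#19 t=1ms (window 0): DENY
  req#20 t=2ms (window 0): DENY
  req#21 t=2ms (window 0): DENY
  req#22 t=2ms (window 0): DENY
  req#23 t=2ms (window 0): DENY
  req#24 t=2ms (window 0): DENY

Allowed counts by window: 5

Answer: 5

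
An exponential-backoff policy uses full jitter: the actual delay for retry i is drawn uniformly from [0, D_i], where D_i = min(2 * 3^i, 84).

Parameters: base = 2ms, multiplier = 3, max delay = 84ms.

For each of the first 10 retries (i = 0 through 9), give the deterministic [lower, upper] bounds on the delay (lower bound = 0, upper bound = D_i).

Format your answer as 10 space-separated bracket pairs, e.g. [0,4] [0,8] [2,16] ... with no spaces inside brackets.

Computing bounds per retry:
  i=0: D_i=min(2*3^0,84)=2, bounds=[0,2]
  i=1: D_i=min(2*3^1,84)=6, bounds=[0,6]
  i=2: D_i=min(2*3^2,84)=18, bounds=[0,18]
  i=3: D_i=min(2*3^3,84)=54, bounds=[0,54]
  i=4: D_i=min(2*3^4,84)=84, bounds=[0,84]
  i=5: D_i=min(2*3^5,84)=84, bounds=[0,84]
  i=6: D_i=min(2*3^6,84)=84, bounds=[0,84]
  i=7: D_i=min(2*3^7,84)=84, bounds=[0,84]
  i=8: D_i=min(2*3^8,84)=84, bounds=[0,84]
  i=9: D_i=min(2*3^9,84)=84, bounds=[0,84]

Answer: [0,2] [0,6] [0,18] [0,54] [0,84] [0,84] [0,84] [0,84] [0,84] [0,84]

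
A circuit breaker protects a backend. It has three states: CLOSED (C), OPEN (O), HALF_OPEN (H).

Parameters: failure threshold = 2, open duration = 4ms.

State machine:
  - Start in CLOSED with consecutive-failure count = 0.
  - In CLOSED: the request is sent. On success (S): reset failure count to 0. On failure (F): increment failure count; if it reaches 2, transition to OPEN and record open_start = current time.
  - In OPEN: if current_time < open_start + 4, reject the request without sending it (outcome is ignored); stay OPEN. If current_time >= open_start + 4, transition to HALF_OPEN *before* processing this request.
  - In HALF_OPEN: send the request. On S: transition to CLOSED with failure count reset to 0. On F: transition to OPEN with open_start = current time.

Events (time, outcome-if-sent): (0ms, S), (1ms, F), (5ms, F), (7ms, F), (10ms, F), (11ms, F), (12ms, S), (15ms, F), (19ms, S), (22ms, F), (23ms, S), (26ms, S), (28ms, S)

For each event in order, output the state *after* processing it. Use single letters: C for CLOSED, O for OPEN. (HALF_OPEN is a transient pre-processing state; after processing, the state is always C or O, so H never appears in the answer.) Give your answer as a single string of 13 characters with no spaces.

State after each event:
  event#1 t=0ms outcome=S: state=CLOSED
  event#2 t=1ms outcome=F: state=CLOSED
  event#3 t=5ms outcome=F: state=OPEN
  event#4 t=7ms outcome=F: state=OPEN
  event#5 t=10ms outcome=F: state=OPEN
  event#6 t=11ms outcome=F: state=OPEN
  event#7 t=12ms outcome=S: state=OPEN
  event#8 t=15ms outcome=F: state=OPEN
  event#9 t=19ms outcome=S: state=CLOSED
  event#10 t=22ms outcome=F: state=CLOSED
  event#11 t=23ms outcome=S: state=CLOSED
  event#12 t=26ms outcome=S: state=CLOSED
  event#13 t=28ms outcome=S: state=CLOSED

Answer: CCOOOOOOCCCCC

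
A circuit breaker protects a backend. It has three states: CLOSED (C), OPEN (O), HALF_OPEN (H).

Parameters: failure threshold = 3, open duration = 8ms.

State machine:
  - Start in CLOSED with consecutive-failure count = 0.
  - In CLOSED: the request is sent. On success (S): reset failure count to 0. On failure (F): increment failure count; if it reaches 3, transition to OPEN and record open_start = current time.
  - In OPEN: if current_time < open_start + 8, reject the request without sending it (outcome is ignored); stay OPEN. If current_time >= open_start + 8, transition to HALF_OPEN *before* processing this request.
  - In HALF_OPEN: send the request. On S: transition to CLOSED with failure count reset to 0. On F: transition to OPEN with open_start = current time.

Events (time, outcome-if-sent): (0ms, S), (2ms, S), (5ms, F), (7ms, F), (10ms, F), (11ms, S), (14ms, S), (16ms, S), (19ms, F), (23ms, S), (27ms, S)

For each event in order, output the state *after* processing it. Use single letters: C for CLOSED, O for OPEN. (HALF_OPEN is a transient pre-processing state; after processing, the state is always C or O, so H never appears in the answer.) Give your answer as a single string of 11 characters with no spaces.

State after each event:
  event#1 t=0ms outcome=S: state=CLOSED
  event#2 t=2ms outcome=S: state=CLOSED
  event#3 t=5ms outcome=F: state=CLOSED
  event#4 t=7ms outcome=F: state=CLOSED
  event#5 t=10ms outcome=F: state=OPEN
  event#6 t=11ms outcome=S: state=OPEN
  event#7 t=14ms outcome=S: state=OPEN
  event#8 t=16ms outcome=S: state=OPEN
  event#9 t=19ms outcome=F: state=OPEN
  event#10 t=23ms outcome=S: state=OPEN
  event#11 t=27ms outcome=S: state=CLOSED

Answer: CCCCOOOOOOC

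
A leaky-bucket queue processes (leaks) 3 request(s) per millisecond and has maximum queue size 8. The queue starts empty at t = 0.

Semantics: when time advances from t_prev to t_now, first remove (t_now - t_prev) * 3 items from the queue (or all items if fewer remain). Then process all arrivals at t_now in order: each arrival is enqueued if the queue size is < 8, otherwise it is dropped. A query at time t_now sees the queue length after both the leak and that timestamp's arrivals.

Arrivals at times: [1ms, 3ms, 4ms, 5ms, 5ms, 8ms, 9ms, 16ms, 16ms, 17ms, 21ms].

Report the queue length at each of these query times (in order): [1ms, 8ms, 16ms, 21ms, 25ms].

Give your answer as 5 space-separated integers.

Answer: 1 1 2 1 0

Derivation:
Queue lengths at query times:
  query t=1ms: backlog = 1
  query t=8ms: backlog = 1
  query t=16ms: backlog = 2
  query t=21ms: backlog = 1
  query t=25ms: backlog = 0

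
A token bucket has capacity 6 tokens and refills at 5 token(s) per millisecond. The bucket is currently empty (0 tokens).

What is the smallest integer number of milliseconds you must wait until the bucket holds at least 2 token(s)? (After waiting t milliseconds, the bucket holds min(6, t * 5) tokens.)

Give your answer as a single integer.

Need t * 5 >= 2, so t >= 2/5.
Smallest integer t = ceil(2/5) = 1.

Answer: 1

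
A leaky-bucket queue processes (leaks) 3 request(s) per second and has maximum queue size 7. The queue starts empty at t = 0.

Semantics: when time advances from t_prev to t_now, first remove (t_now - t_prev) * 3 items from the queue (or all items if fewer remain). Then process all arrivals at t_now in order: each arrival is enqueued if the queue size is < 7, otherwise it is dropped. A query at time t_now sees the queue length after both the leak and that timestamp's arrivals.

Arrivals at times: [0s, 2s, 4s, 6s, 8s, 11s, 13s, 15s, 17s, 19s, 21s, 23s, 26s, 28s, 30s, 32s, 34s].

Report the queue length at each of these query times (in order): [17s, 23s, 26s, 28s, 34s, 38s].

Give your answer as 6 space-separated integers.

Queue lengths at query times:
  query t=17s: backlog = 1
  query t=23s: backlog = 1
  query t=26s: backlog = 1
  query t=28s: backlog = 1
  query t=34s: backlog = 1
  query t=38s: backlog = 0

Answer: 1 1 1 1 1 0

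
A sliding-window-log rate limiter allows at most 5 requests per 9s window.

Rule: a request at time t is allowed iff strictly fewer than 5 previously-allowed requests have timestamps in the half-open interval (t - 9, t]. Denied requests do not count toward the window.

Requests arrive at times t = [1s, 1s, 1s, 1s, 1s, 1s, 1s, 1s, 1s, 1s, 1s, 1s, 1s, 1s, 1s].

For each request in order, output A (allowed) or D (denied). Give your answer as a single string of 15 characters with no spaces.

Tracking allowed requests in the window:
  req#1 t=1s: ALLOW
  req#2 t=1s: ALLOW
  req#3 t=1s: ALLOW
  req#4 t=1s: ALLOW
  req#5 t=1s: ALLOW
  req#6 t=1s: DENY
  req#7 t=1s: DENY
  req#8 t=1s: DENY
  req#9 t=1s: DENY
  req#10 t=1s: DENY
  req#11 t=1s: DENY
  req#12 t=1s: DENY
  req#13 t=1s: DENY
  req#14 t=1s: DENY
  req#15 t=1s: DENY

Answer: AAAAADDDDDDDDDD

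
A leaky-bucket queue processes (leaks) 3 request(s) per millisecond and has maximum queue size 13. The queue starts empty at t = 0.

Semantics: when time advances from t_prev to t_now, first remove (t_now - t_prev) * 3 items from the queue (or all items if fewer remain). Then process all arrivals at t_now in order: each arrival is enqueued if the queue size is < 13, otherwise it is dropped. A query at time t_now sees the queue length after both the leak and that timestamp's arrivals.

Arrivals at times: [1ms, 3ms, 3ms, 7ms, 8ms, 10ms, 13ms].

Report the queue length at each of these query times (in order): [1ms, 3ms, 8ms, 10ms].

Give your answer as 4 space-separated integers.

Queue lengths at query times:
  query t=1ms: backlog = 1
  query t=3ms: backlog = 2
  query t=8ms: backlog = 1
  query t=10ms: backlog = 1

Answer: 1 2 1 1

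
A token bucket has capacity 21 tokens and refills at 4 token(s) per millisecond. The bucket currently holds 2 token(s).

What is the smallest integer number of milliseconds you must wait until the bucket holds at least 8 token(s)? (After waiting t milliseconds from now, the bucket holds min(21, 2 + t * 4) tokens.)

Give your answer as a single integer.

Need 2 + t * 4 >= 8, so t >= 6/4.
Smallest integer t = ceil(6/4) = 2.

Answer: 2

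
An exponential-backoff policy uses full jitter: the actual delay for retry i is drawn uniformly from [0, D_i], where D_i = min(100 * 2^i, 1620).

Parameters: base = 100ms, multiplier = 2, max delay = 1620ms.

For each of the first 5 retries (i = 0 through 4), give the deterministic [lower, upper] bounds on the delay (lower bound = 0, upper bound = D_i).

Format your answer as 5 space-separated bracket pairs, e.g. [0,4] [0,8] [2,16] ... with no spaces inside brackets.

Computing bounds per retry:
  i=0: D_i=min(100*2^0,1620)=100, bounds=[0,100]
  i=1: D_i=min(100*2^1,1620)=200, bounds=[0,200]
  i=2: D_i=min(100*2^2,1620)=400, bounds=[0,400]
  i=3: D_i=min(100*2^3,1620)=800, bounds=[0,800]
  i=4: D_i=min(100*2^4,1620)=1600, bounds=[0,1600]

Answer: [0,100] [0,200] [0,400] [0,800] [0,1600]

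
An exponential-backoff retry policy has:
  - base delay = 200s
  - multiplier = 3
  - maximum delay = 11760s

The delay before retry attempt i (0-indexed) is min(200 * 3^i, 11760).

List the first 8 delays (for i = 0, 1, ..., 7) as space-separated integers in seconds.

Answer: 200 600 1800 5400 11760 11760 11760 11760

Derivation:
Computing each delay:
  i=0: min(200*3^0, 11760) = 200
  i=1: min(200*3^1, 11760) = 600
  i=2: min(200*3^2, 11760) = 1800
  i=3: min(200*3^3, 11760) = 5400
  i=4: min(200*3^4, 11760) = 11760
  i=5: min(200*3^5, 11760) = 11760
  i=6: min(200*3^6, 11760) = 11760
  i=7: min(200*3^7, 11760) = 11760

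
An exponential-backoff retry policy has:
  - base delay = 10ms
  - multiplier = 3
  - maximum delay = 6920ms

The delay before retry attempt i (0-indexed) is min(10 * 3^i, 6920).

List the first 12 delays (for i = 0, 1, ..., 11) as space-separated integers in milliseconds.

Computing each delay:
  i=0: min(10*3^0, 6920) = 10
  i=1: min(10*3^1, 6920) = 30
  i=2: min(10*3^2, 6920) = 90
  i=3: min(10*3^3, 6920) = 270
  i=4: min(10*3^4, 6920) = 810
  i=5: min(10*3^5, 6920) = 2430
  i=6: min(10*3^6, 6920) = 6920
  i=7: min(10*3^7, 6920) = 6920
  i=8: min(10*3^8, 6920) = 6920
  i=9: min(10*3^9, 6920) = 6920
  i=10: min(10*3^10, 6920) = 6920
  i=11: min(10*3^11, 6920) = 6920

Answer: 10 30 90 270 810 2430 6920 6920 6920 6920 6920 6920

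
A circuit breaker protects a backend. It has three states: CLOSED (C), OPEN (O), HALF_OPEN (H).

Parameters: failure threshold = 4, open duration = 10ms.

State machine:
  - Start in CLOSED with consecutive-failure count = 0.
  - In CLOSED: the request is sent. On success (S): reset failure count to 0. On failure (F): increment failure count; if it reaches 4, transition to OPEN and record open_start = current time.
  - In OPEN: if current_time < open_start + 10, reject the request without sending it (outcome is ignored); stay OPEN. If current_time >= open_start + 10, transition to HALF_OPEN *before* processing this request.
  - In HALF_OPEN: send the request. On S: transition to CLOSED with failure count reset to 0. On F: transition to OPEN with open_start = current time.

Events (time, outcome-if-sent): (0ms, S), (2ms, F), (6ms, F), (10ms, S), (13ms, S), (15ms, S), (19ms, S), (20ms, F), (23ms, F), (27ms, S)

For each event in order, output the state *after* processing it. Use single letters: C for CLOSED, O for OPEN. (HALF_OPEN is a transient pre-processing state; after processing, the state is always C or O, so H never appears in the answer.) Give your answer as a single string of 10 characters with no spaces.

Answer: CCCCCCCCCC

Derivation:
State after each event:
  event#1 t=0ms outcome=S: state=CLOSED
  event#2 t=2ms outcome=F: state=CLOSED
  event#3 t=6ms outcome=F: state=CLOSED
  event#4 t=10ms outcome=S: state=CLOSED
  event#5 t=13ms outcome=S: state=CLOSED
  event#6 t=15ms outcome=S: state=CLOSED
  event#7 t=19ms outcome=S: state=CLOSED
  event#8 t=20ms outcome=F: state=CLOSED
  event#9 t=23ms outcome=F: state=CLOSED
  event#10 t=27ms outcome=S: state=CLOSED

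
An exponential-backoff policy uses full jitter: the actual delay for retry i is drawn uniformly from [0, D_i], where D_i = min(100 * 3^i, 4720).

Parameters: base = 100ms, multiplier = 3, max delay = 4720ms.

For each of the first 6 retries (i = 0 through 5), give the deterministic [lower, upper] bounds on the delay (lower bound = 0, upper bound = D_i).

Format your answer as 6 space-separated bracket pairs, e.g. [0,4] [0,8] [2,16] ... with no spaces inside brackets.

Computing bounds per retry:
  i=0: D_i=min(100*3^0,4720)=100, bounds=[0,100]
  i=1: D_i=min(100*3^1,4720)=300, bounds=[0,300]
  i=2: D_i=min(100*3^2,4720)=900, bounds=[0,900]
  i=3: D_i=min(100*3^3,4720)=2700, bounds=[0,2700]
  i=4: D_i=min(100*3^4,4720)=4720, bounds=[0,4720]
  i=5: D_i=min(100*3^5,4720)=4720, bounds=[0,4720]

Answer: [0,100] [0,300] [0,900] [0,2700] [0,4720] [0,4720]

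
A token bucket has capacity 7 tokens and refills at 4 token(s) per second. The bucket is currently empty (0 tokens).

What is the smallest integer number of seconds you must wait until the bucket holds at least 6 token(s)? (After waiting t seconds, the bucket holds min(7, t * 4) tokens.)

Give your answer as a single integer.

Need t * 4 >= 6, so t >= 6/4.
Smallest integer t = ceil(6/4) = 2.

Answer: 2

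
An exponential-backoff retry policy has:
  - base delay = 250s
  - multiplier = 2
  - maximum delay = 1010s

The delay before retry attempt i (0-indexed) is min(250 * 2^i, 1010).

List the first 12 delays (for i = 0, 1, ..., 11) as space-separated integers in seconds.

Answer: 250 500 1000 1010 1010 1010 1010 1010 1010 1010 1010 1010

Derivation:
Computing each delay:
  i=0: min(250*2^0, 1010) = 250
  i=1: min(250*2^1, 1010) = 500
  i=2: min(250*2^2, 1010) = 1000
  i=3: min(250*2^3, 1010) = 1010
  i=4: min(250*2^4, 1010) = 1010
  i=5: min(250*2^5, 1010) = 1010
  i=6: min(250*2^6, 1010) = 1010
  i=7: min(250*2^7, 1010) = 1010
  i=8: min(250*2^8, 1010) = 1010
  i=9: min(250*2^9, 1010) = 1010
  i=10: min(250*2^10, 1010) = 1010
  i=11: min(250*2^11, 1010) = 1010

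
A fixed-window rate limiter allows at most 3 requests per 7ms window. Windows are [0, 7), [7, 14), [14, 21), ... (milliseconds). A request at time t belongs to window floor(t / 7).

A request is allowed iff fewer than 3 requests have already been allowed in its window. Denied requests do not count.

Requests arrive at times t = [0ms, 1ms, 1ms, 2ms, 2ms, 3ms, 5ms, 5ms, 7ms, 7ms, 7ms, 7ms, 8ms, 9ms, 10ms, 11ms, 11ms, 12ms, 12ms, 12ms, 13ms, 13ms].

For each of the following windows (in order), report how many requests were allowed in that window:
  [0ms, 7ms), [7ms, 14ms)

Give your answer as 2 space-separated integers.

Processing requests:
  req#1 t=0ms (window 0): ALLOW
  req#2 t=1ms (window 0): ALLOW
  req#3 t=1ms (window 0): ALLOW
  req#4 t=2ms (window 0): DENY
  req#5 t=2ms (window 0): DENY
  req#6 t=3ms (window 0): DENY
  req#7 t=5ms (window 0): DENY
  req#8 t=5ms (window 0): DENY
  req#9 t=7ms (window 1): ALLOW
  req#10 t=7ms (window 1): ALLOW
  req#11 t=7ms (window 1): ALLOW
  req#12 t=7ms (window 1): DENY
  req#13 t=8ms (window 1): DENY
  req#14 t=9ms (window 1): DENY
  req#15 t=10ms (window 1): DENY
  req#16 t=11ms (window 1): DENY
  req#17 t=11ms (window 1): DENY
  req#18 t=12ms (window 1): DENY
  req#19 t=12ms (window 1): DENY
  req#20 t=12ms (window 1): DENY
  req#21 t=13ms (window 1): DENY
  req#22 t=13ms (window 1): DENY

Allowed counts by window: 3 3

Answer: 3 3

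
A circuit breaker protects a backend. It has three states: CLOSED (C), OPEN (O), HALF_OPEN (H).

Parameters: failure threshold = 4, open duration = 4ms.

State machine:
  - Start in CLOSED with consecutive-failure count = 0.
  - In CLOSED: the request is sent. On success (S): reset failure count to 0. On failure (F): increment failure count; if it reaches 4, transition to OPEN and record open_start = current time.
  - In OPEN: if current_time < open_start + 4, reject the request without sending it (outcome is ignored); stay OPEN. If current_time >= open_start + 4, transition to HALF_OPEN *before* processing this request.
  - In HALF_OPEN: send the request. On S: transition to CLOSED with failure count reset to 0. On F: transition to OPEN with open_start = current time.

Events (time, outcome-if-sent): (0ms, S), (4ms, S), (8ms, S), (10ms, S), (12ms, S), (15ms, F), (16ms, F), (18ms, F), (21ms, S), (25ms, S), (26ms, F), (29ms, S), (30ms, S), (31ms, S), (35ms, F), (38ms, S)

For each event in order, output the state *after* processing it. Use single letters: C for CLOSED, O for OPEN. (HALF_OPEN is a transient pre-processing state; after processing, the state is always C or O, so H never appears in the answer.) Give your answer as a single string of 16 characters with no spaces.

Answer: CCCCCCCCCCCCCCCC

Derivation:
State after each event:
  event#1 t=0ms outcome=S: state=CLOSED
  event#2 t=4ms outcome=S: state=CLOSED
  event#3 t=8ms outcome=S: state=CLOSED
  event#4 t=10ms outcome=S: state=CLOSED
  event#5 t=12ms outcome=S: state=CLOSED
  event#6 t=15ms outcome=F: state=CLOSED
  event#7 t=16ms outcome=F: state=CLOSED
  event#8 t=18ms outcome=F: state=CLOSED
  event#9 t=21ms outcome=S: state=CLOSED
  event#10 t=25ms outcome=S: state=CLOSED
  event#11 t=26ms outcome=F: state=CLOSED
  event#12 t=29ms outcome=S: state=CLOSED
  event#13 t=30ms outcome=S: state=CLOSED
  event#14 t=31ms outcome=S: state=CLOSED
  event#15 t=35ms outcome=F: state=CLOSED
  event#16 t=38ms outcome=S: state=CLOSED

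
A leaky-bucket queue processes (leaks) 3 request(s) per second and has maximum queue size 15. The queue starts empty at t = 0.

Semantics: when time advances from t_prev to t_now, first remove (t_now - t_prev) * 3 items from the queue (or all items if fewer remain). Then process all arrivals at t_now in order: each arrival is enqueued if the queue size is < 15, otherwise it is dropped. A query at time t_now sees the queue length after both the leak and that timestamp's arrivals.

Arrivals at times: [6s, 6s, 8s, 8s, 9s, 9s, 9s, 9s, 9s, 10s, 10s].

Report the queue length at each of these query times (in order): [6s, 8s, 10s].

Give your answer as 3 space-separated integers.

Answer: 2 2 4

Derivation:
Queue lengths at query times:
  query t=6s: backlog = 2
  query t=8s: backlog = 2
  query t=10s: backlog = 4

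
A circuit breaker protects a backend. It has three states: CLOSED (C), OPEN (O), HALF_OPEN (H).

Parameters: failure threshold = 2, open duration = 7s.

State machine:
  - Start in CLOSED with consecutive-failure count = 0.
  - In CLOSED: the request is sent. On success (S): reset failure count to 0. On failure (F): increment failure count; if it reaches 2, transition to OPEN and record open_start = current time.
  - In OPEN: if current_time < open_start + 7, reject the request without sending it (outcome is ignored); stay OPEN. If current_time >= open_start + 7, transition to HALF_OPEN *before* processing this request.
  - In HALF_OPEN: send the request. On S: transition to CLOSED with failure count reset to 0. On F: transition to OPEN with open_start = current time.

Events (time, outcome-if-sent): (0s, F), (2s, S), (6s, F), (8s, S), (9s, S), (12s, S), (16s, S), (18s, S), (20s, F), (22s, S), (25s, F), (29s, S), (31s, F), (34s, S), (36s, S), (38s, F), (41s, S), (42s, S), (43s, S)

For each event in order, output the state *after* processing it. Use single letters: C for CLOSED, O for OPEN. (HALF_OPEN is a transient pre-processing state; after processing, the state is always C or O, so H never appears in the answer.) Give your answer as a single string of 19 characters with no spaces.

Answer: CCCCCCCCCCCCCCCCCCC

Derivation:
State after each event:
  event#1 t=0s outcome=F: state=CLOSED
  event#2 t=2s outcome=S: state=CLOSED
  event#3 t=6s outcome=F: state=CLOSED
  event#4 t=8s outcome=S: state=CLOSED
  event#5 t=9s outcome=S: state=CLOSED
  event#6 t=12s outcome=S: state=CLOSED
  event#7 t=16s outcome=S: state=CLOSED
  event#8 t=18s outcome=S: state=CLOSED
  event#9 t=20s outcome=F: state=CLOSED
  event#10 t=22s outcome=S: state=CLOSED
  event#11 t=25s outcome=F: state=CLOSED
  event#12 t=29s outcome=S: state=CLOSED
  event#13 t=31s outcome=F: state=CLOSED
  event#14 t=34s outcome=S: state=CLOSED
  event#15 t=36s outcome=S: state=CLOSED
  event#16 t=38s outcome=F: state=CLOSED
  event#17 t=41s outcome=S: state=CLOSED
  event#18 t=42s outcome=S: state=CLOSED
  event#19 t=43s outcome=S: state=CLOSED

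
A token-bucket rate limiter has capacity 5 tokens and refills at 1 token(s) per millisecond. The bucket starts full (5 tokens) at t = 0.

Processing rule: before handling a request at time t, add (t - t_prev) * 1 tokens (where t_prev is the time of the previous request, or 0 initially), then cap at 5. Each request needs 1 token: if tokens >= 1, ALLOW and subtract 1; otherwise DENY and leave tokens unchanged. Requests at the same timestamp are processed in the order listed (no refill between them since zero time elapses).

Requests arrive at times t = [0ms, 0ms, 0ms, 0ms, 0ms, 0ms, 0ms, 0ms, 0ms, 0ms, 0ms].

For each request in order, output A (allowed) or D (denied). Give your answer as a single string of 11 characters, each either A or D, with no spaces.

Simulating step by step:
  req#1 t=0ms: ALLOW
  req#2 t=0ms: ALLOW
  req#3 t=0ms: ALLOW
  req#4 t=0ms: ALLOW
  req#5 t=0ms: ALLOW
  req#6 t=0ms: DENY
  req#7 t=0ms: DENY
  req#8 t=0ms: DENY
  req#9 t=0ms: DENY
  req#10 t=0ms: DENY
  req#11 t=0ms: DENY

Answer: AAAAADDDDDD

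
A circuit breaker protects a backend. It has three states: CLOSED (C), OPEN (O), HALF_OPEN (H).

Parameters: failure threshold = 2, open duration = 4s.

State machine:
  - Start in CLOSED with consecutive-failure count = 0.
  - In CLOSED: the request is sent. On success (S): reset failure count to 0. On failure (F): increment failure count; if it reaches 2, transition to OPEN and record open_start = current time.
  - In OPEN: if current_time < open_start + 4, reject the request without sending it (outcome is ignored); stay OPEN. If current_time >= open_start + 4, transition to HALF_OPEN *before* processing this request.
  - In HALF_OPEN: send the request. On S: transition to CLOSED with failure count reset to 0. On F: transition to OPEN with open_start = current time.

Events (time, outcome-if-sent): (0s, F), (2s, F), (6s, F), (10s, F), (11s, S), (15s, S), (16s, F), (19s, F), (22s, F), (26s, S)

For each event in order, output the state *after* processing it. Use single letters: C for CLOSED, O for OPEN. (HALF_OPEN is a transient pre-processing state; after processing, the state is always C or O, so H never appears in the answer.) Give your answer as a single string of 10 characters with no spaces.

Answer: COOOOCCOOC

Derivation:
State after each event:
  event#1 t=0s outcome=F: state=CLOSED
  event#2 t=2s outcome=F: state=OPEN
  event#3 t=6s outcome=F: state=OPEN
  event#4 t=10s outcome=F: state=OPEN
  event#5 t=11s outcome=S: state=OPEN
  event#6 t=15s outcome=S: state=CLOSED
  event#7 t=16s outcome=F: state=CLOSED
  event#8 t=19s outcome=F: state=OPEN
  event#9 t=22s outcome=F: state=OPEN
  event#10 t=26s outcome=S: state=CLOSED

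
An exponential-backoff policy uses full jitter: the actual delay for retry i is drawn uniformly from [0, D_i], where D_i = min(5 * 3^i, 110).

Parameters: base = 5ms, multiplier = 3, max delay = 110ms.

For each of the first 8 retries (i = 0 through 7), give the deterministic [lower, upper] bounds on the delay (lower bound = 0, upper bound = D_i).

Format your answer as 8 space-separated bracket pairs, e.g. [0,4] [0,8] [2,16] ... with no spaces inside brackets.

Answer: [0,5] [0,15] [0,45] [0,110] [0,110] [0,110] [0,110] [0,110]

Derivation:
Computing bounds per retry:
  i=0: D_i=min(5*3^0,110)=5, bounds=[0,5]
  i=1: D_i=min(5*3^1,110)=15, bounds=[0,15]
  i=2: D_i=min(5*3^2,110)=45, bounds=[0,45]
  i=3: D_i=min(5*3^3,110)=110, bounds=[0,110]
  i=4: D_i=min(5*3^4,110)=110, bounds=[0,110]
  i=5: D_i=min(5*3^5,110)=110, bounds=[0,110]
  i=6: D_i=min(5*3^6,110)=110, bounds=[0,110]
  i=7: D_i=min(5*3^7,110)=110, bounds=[0,110]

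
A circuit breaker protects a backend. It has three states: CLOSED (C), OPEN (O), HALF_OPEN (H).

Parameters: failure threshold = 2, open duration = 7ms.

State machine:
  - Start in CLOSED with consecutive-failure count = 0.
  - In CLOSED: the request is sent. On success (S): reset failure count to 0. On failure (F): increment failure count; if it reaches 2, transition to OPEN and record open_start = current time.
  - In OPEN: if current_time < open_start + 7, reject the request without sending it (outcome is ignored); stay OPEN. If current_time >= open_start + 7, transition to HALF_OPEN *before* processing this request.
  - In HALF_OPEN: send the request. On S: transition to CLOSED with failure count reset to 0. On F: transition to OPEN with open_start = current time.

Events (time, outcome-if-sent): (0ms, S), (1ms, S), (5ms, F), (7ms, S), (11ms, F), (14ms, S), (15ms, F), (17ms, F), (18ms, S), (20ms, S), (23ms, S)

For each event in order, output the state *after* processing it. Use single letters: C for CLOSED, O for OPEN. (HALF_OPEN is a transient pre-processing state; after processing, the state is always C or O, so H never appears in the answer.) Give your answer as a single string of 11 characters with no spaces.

Answer: CCCCCCCOOOO

Derivation:
State after each event:
  event#1 t=0ms outcome=S: state=CLOSED
  event#2 t=1ms outcome=S: state=CLOSED
  event#3 t=5ms outcome=F: state=CLOSED
  event#4 t=7ms outcome=S: state=CLOSED
  event#5 t=11ms outcome=F: state=CLOSED
  event#6 t=14ms outcome=S: state=CLOSED
  event#7 t=15ms outcome=F: state=CLOSED
  event#8 t=17ms outcome=F: state=OPEN
  event#9 t=18ms outcome=S: state=OPEN
  event#10 t=20ms outcome=S: state=OPEN
  event#11 t=23ms outcome=S: state=OPEN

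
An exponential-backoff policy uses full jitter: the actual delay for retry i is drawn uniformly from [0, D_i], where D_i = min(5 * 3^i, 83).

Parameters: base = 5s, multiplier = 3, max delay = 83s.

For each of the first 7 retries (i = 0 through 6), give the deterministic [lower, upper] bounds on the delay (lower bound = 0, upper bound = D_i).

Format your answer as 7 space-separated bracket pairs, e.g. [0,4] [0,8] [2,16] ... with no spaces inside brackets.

Answer: [0,5] [0,15] [0,45] [0,83] [0,83] [0,83] [0,83]

Derivation:
Computing bounds per retry:
  i=0: D_i=min(5*3^0,83)=5, bounds=[0,5]
  i=1: D_i=min(5*3^1,83)=15, bounds=[0,15]
  i=2: D_i=min(5*3^2,83)=45, bounds=[0,45]
  i=3: D_i=min(5*3^3,83)=83, bounds=[0,83]
  i=4: D_i=min(5*3^4,83)=83, bounds=[0,83]
  i=5: D_i=min(5*3^5,83)=83, bounds=[0,83]
  i=6: D_i=min(5*3^6,83)=83, bounds=[0,83]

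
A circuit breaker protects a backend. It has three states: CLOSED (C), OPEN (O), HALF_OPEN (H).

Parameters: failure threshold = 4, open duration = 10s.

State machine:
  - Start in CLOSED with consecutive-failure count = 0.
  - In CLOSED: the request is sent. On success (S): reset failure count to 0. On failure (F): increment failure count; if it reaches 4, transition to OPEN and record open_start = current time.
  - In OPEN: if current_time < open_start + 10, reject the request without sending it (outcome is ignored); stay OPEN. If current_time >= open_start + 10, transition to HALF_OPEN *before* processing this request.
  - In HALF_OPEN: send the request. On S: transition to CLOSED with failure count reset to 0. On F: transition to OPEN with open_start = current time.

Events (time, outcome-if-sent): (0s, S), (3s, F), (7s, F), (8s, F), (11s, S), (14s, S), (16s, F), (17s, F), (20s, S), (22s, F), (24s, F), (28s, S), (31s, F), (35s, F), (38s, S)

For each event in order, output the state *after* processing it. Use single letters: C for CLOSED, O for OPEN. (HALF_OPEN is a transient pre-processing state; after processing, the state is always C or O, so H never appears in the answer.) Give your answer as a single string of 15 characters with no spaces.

State after each event:
  event#1 t=0s outcome=S: state=CLOSED
  event#2 t=3s outcome=F: state=CLOSED
  event#3 t=7s outcome=F: state=CLOSED
  event#4 t=8s outcome=F: state=CLOSED
  event#5 t=11s outcome=S: state=CLOSED
  event#6 t=14s outcome=S: state=CLOSED
  event#7 t=16s outcome=F: state=CLOSED
  event#8 t=17s outcome=F: state=CLOSED
  event#9 t=20s outcome=S: state=CLOSED
  event#10 t=22s outcome=F: state=CLOSED
  event#11 t=24s outcome=F: state=CLOSED
  event#12 t=28s outcome=S: state=CLOSED
  event#13 t=31s outcome=F: state=CLOSED
  event#14 t=35s outcome=F: state=CLOSED
  event#15 t=38s outcome=S: state=CLOSED

Answer: CCCCCCCCCCCCCCC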